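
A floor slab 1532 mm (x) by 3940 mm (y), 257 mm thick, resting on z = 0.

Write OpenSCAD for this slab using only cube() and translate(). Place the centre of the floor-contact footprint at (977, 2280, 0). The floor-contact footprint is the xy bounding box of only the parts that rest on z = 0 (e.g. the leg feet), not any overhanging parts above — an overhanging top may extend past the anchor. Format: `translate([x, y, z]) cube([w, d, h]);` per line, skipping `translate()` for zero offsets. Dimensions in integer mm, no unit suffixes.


translate([211, 310, 0]) cube([1532, 3940, 257]);


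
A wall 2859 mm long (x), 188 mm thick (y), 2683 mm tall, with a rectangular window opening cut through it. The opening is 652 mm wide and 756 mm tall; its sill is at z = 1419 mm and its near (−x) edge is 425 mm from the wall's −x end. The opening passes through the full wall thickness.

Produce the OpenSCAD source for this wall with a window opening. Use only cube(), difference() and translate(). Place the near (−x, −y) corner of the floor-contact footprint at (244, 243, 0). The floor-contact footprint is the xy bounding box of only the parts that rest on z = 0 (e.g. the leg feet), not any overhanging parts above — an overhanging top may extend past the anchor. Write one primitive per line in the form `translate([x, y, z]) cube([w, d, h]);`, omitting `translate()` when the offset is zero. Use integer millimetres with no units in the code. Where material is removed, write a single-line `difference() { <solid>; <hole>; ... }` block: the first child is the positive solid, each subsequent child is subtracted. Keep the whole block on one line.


difference() { translate([244, 243, 0]) cube([2859, 188, 2683]); translate([669, 243, 1419]) cube([652, 188, 756]); }


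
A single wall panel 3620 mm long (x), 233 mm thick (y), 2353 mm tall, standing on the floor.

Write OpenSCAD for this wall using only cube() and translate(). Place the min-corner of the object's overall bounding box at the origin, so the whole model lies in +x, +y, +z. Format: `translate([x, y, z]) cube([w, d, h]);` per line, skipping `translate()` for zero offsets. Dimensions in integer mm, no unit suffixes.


cube([3620, 233, 2353]);


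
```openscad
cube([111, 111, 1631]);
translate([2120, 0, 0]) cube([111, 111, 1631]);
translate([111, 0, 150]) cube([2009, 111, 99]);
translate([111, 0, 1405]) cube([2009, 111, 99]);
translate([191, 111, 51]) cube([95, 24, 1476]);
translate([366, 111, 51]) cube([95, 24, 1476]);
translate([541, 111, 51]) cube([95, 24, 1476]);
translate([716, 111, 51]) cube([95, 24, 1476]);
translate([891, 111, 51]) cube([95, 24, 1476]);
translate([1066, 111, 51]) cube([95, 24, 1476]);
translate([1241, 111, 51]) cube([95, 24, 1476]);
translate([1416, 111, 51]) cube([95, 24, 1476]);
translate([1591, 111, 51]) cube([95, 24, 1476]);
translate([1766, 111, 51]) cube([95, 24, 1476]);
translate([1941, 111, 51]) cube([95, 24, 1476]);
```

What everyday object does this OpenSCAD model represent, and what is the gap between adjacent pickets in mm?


A fence section. The picket gap is 80 mm.

Two posts, two rails, 11 pickets — a fence section. Span 2009 mm holds 11 pickets of 95 mm with 12 equal gaps: ⌊(2009 − 11·95) / 12⌋ = 80 mm.


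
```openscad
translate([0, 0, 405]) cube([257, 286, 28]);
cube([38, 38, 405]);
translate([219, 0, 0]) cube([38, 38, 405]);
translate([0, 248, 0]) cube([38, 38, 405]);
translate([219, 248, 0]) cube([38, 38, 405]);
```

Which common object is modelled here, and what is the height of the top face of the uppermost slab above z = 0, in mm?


A stool. The seat height is 433 mm.

A 257×286×28 slab at z = 405 on four corner posts — a stool. The seat top is 405 + 28 = 433 mm.


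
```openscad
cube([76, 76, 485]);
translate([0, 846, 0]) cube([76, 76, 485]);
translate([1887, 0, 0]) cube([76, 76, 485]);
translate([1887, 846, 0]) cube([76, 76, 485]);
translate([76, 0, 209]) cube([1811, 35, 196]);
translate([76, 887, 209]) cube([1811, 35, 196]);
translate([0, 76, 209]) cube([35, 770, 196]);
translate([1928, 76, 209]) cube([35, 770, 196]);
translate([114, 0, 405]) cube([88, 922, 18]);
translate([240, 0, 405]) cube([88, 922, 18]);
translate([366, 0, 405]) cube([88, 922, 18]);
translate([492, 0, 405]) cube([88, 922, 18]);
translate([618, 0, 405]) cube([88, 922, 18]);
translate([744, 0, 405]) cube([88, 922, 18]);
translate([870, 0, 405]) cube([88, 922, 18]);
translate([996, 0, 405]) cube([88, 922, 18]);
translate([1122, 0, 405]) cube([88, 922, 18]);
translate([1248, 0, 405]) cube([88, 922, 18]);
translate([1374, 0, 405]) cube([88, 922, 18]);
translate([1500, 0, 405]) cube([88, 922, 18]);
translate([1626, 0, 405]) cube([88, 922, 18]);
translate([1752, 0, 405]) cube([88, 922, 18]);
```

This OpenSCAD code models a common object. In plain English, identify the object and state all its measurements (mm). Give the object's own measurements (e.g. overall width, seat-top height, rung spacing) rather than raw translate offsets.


A bed frame 1963 mm long (x) by 922 mm wide (y). Four 76×76 mm corner posts, 485 mm tall, at the corners of the footprint. Four rails of 35 mm thickness and 196 mm height run between adjacent posts with their undersides at z = 209 mm, their outer faces flush with the outside of the frame (the two x-running rails run between the posts' inner faces; the two y-running rails run between the posts' inner faces). 14 slats, each 88 mm wide (x) and 18 mm thick, lie across the top of the two x-running rails, running the full 922 mm width of the frame in y; along x they sit between the end posts with a 38 mm gap after the −x posts and between neighbouring slats, leaving 47 mm before the +x posts.


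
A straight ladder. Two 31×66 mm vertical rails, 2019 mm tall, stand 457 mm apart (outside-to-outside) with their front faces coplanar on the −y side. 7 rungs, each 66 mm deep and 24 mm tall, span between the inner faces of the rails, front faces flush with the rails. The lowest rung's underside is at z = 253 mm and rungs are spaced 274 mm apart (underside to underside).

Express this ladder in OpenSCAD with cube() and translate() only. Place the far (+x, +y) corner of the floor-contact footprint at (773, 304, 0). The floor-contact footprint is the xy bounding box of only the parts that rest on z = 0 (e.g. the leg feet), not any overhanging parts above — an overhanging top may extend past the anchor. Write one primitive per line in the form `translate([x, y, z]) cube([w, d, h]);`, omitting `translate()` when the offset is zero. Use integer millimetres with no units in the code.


translate([316, 238, 0]) cube([31, 66, 2019]);
translate([742, 238, 0]) cube([31, 66, 2019]);
translate([347, 238, 253]) cube([395, 66, 24]);
translate([347, 238, 527]) cube([395, 66, 24]);
translate([347, 238, 801]) cube([395, 66, 24]);
translate([347, 238, 1075]) cube([395, 66, 24]);
translate([347, 238, 1349]) cube([395, 66, 24]);
translate([347, 238, 1623]) cube([395, 66, 24]);
translate([347, 238, 1897]) cube([395, 66, 24]);


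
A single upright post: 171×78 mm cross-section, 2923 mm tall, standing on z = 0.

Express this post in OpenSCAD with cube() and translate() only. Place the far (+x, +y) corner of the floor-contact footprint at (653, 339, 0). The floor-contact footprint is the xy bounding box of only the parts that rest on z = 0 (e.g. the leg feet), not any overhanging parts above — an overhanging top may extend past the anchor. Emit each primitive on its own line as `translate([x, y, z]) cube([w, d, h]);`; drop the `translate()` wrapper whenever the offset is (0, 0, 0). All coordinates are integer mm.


translate([482, 261, 0]) cube([171, 78, 2923]);


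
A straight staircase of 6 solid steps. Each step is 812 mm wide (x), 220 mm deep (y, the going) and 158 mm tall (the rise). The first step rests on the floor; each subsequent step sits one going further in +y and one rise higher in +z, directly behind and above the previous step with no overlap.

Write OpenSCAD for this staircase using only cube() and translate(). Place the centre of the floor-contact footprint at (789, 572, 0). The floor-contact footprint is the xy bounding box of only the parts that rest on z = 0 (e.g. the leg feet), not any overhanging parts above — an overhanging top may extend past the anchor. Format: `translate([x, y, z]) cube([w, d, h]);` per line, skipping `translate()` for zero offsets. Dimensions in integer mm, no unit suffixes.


translate([383, 462, 0]) cube([812, 220, 158]);
translate([383, 682, 158]) cube([812, 220, 158]);
translate([383, 902, 316]) cube([812, 220, 158]);
translate([383, 1122, 474]) cube([812, 220, 158]);
translate([383, 1342, 632]) cube([812, 220, 158]);
translate([383, 1562, 790]) cube([812, 220, 158]);


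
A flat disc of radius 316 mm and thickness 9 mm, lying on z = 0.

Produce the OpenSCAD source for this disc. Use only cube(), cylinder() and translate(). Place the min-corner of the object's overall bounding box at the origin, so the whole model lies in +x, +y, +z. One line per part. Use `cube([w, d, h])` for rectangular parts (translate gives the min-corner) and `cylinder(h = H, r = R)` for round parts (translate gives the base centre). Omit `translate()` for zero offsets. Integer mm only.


translate([316, 316, 0]) cylinder(h = 9, r = 316);


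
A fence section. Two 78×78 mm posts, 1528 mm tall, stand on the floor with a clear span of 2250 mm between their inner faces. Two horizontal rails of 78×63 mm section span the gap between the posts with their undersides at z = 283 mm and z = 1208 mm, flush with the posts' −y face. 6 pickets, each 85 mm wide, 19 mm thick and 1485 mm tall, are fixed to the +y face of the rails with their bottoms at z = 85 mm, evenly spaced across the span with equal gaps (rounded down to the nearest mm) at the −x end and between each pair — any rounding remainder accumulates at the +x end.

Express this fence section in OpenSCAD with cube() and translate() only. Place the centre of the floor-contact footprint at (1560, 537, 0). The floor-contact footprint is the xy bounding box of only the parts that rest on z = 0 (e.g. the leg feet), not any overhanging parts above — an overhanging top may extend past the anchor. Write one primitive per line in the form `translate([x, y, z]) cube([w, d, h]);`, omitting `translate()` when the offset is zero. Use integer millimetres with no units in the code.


translate([357, 498, 0]) cube([78, 78, 1528]);
translate([2685, 498, 0]) cube([78, 78, 1528]);
translate([435, 498, 283]) cube([2250, 78, 63]);
translate([435, 498, 1208]) cube([2250, 78, 63]);
translate([683, 576, 85]) cube([85, 19, 1485]);
translate([1016, 576, 85]) cube([85, 19, 1485]);
translate([1349, 576, 85]) cube([85, 19, 1485]);
translate([1682, 576, 85]) cube([85, 19, 1485]);
translate([2015, 576, 85]) cube([85, 19, 1485]);
translate([2348, 576, 85]) cube([85, 19, 1485]);


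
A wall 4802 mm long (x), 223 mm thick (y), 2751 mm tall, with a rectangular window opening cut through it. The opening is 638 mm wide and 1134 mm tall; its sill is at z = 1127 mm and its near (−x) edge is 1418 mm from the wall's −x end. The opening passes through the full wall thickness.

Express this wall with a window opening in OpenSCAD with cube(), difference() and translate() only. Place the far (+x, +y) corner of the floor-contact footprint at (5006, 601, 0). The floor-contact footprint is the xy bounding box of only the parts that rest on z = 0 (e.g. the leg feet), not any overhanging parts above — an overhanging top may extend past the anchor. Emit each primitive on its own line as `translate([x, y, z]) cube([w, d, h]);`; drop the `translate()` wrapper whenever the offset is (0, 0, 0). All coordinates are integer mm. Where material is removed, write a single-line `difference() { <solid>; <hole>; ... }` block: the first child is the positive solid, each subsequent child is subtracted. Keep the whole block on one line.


difference() { translate([204, 378, 0]) cube([4802, 223, 2751]); translate([1622, 378, 1127]) cube([638, 223, 1134]); }


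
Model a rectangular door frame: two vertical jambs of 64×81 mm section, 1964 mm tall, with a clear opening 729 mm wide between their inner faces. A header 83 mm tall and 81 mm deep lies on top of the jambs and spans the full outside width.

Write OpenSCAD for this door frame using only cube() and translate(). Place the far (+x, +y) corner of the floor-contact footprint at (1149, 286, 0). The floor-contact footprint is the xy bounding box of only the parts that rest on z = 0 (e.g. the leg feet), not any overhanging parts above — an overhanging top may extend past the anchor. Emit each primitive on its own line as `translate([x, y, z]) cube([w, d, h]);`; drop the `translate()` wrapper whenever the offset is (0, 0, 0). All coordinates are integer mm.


translate([292, 205, 0]) cube([64, 81, 1964]);
translate([1085, 205, 0]) cube([64, 81, 1964]);
translate([292, 205, 1964]) cube([857, 81, 83]);


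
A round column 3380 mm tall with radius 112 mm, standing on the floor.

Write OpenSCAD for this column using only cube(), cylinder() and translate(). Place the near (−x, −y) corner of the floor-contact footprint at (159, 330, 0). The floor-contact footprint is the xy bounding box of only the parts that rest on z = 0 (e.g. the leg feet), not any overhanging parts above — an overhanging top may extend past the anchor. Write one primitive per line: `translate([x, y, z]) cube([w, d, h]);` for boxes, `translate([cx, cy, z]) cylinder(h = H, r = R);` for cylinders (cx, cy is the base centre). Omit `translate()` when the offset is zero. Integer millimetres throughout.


translate([271, 442, 0]) cylinder(h = 3380, r = 112);


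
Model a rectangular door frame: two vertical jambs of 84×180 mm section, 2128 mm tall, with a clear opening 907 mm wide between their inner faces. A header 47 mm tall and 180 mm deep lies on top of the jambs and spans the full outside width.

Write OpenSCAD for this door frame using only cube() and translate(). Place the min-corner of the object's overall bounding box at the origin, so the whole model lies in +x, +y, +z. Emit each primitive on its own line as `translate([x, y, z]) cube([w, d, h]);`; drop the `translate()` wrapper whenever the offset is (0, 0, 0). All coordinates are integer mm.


cube([84, 180, 2128]);
translate([991, 0, 0]) cube([84, 180, 2128]);
translate([0, 0, 2128]) cube([1075, 180, 47]);


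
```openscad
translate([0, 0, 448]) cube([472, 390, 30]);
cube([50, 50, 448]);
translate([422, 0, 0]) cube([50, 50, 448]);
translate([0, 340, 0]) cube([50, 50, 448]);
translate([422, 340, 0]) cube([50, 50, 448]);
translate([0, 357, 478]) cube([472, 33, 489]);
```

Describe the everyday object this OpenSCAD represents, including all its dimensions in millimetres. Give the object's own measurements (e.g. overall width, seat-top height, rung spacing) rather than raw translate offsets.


A chair. The seat is a 472×390×30 mm slab with its top at z = 478 mm, on four 50×50 mm corner legs (flush with the seat edges, standing on z = 0). A flat backrest 33 mm thick, 489 mm tall, spans the full seat width and rises from the seat top along its +y edge, rear face flush with the rear of the seat.


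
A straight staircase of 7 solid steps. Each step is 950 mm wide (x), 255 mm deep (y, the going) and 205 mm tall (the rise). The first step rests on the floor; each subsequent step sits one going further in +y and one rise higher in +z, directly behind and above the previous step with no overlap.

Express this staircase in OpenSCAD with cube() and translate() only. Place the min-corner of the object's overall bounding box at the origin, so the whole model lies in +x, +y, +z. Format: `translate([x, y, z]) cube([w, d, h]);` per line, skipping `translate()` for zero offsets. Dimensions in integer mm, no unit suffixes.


cube([950, 255, 205]);
translate([0, 255, 205]) cube([950, 255, 205]);
translate([0, 510, 410]) cube([950, 255, 205]);
translate([0, 765, 615]) cube([950, 255, 205]);
translate([0, 1020, 820]) cube([950, 255, 205]);
translate([0, 1275, 1025]) cube([950, 255, 205]);
translate([0, 1530, 1230]) cube([950, 255, 205]);


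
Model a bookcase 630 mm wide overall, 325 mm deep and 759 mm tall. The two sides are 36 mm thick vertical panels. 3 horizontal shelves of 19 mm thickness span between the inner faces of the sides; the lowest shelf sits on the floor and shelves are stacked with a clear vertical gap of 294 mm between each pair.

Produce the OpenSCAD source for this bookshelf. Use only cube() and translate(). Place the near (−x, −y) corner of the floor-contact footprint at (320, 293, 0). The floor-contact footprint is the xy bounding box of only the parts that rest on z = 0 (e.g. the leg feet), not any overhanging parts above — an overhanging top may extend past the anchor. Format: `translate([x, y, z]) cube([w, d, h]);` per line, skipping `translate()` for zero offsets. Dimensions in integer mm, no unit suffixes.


translate([320, 293, 0]) cube([36, 325, 759]);
translate([914, 293, 0]) cube([36, 325, 759]);
translate([356, 293, 0]) cube([558, 325, 19]);
translate([356, 293, 313]) cube([558, 325, 19]);
translate([356, 293, 626]) cube([558, 325, 19]);


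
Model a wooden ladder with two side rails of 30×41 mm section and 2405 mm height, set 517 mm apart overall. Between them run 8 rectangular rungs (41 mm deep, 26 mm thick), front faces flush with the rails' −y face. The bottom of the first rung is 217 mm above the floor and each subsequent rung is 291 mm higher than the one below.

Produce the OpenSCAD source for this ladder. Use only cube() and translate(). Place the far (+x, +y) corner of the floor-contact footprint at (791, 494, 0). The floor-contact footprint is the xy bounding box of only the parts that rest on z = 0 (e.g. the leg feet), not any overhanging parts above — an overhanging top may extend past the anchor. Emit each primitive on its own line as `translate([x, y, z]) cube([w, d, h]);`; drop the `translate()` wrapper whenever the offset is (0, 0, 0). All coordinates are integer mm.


translate([274, 453, 0]) cube([30, 41, 2405]);
translate([761, 453, 0]) cube([30, 41, 2405]);
translate([304, 453, 217]) cube([457, 41, 26]);
translate([304, 453, 508]) cube([457, 41, 26]);
translate([304, 453, 799]) cube([457, 41, 26]);
translate([304, 453, 1090]) cube([457, 41, 26]);
translate([304, 453, 1381]) cube([457, 41, 26]);
translate([304, 453, 1672]) cube([457, 41, 26]);
translate([304, 453, 1963]) cube([457, 41, 26]);
translate([304, 453, 2254]) cube([457, 41, 26]);


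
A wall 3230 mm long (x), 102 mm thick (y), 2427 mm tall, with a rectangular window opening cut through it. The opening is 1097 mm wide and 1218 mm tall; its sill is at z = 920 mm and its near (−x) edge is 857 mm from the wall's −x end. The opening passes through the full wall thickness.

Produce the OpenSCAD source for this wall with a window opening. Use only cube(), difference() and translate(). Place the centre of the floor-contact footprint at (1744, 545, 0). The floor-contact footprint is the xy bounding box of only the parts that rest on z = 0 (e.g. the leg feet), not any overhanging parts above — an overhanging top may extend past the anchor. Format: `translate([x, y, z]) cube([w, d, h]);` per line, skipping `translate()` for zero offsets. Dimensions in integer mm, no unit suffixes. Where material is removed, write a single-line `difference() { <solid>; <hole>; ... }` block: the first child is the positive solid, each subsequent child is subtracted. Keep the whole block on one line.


difference() { translate([129, 494, 0]) cube([3230, 102, 2427]); translate([986, 494, 920]) cube([1097, 102, 1218]); }


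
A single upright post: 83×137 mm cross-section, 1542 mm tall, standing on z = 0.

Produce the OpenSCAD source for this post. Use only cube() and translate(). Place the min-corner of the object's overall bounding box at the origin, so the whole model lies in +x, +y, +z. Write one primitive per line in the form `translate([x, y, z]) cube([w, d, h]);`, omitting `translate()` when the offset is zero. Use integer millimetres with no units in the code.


cube([83, 137, 1542]);


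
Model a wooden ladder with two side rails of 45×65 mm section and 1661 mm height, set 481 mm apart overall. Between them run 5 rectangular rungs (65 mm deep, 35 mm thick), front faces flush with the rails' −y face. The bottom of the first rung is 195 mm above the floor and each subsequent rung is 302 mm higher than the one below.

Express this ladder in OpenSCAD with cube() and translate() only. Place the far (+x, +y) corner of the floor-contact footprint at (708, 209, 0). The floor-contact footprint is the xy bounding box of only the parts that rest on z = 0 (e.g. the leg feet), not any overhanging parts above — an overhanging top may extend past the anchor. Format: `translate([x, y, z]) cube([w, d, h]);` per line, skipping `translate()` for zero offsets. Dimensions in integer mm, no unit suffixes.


// rung span = 481 - 2*45 = 391
// rung[k] z = 195 + k*302
translate([227, 144, 0]) cube([45, 65, 1661]);
translate([663, 144, 0]) cube([45, 65, 1661]);
translate([272, 144, 195]) cube([391, 65, 35]);
translate([272, 144, 497]) cube([391, 65, 35]);
translate([272, 144, 799]) cube([391, 65, 35]);
translate([272, 144, 1101]) cube([391, 65, 35]);
translate([272, 144, 1403]) cube([391, 65, 35]);


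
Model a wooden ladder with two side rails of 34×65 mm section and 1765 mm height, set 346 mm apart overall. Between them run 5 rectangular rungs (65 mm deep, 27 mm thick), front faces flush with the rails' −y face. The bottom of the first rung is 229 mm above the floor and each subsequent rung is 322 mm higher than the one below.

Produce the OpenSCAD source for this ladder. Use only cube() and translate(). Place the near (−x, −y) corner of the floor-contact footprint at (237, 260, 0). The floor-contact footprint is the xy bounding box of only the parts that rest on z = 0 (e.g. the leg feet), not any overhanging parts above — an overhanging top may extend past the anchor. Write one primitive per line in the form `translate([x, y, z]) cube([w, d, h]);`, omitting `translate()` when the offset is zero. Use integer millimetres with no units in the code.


// rung span = 346 - 2*34 = 278
// rung[k] z = 229 + k*322
translate([237, 260, 0]) cube([34, 65, 1765]);
translate([549, 260, 0]) cube([34, 65, 1765]);
translate([271, 260, 229]) cube([278, 65, 27]);
translate([271, 260, 551]) cube([278, 65, 27]);
translate([271, 260, 873]) cube([278, 65, 27]);
translate([271, 260, 1195]) cube([278, 65, 27]);
translate([271, 260, 1517]) cube([278, 65, 27]);


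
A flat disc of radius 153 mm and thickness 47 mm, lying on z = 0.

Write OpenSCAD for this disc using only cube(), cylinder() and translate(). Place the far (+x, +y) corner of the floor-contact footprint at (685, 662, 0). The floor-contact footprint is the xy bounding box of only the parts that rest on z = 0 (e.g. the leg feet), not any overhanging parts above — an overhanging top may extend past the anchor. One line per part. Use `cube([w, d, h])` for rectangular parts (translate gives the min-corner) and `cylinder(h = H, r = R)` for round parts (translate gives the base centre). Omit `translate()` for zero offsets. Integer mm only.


translate([532, 509, 0]) cylinder(h = 47, r = 153);


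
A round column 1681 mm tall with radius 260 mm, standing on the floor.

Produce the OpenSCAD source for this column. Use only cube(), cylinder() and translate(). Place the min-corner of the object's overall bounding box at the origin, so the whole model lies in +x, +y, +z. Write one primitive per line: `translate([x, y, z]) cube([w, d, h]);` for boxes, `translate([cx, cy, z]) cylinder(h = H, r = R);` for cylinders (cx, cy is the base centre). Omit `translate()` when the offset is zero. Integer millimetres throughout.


translate([260, 260, 0]) cylinder(h = 1681, r = 260);


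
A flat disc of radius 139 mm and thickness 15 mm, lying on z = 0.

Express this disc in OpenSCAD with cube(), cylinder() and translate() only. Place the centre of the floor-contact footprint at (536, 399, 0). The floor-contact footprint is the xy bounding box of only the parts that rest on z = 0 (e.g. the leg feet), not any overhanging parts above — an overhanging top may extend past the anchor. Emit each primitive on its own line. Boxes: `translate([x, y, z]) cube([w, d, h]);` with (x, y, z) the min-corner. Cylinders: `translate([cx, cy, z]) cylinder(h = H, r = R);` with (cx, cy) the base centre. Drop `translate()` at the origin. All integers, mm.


translate([536, 399, 0]) cylinder(h = 15, r = 139);


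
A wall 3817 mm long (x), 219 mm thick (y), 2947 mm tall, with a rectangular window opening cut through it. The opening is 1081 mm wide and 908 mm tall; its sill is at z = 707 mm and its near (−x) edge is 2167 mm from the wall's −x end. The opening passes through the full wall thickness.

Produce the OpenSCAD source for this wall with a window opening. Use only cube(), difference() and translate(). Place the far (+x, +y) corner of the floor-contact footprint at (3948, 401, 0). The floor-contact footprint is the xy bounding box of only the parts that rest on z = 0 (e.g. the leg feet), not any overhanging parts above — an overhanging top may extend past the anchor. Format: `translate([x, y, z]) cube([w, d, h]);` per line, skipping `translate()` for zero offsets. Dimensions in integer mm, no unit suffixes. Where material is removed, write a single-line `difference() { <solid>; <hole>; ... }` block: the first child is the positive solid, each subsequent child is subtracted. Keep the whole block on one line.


difference() { translate([131, 182, 0]) cube([3817, 219, 2947]); translate([2298, 182, 707]) cube([1081, 219, 908]); }


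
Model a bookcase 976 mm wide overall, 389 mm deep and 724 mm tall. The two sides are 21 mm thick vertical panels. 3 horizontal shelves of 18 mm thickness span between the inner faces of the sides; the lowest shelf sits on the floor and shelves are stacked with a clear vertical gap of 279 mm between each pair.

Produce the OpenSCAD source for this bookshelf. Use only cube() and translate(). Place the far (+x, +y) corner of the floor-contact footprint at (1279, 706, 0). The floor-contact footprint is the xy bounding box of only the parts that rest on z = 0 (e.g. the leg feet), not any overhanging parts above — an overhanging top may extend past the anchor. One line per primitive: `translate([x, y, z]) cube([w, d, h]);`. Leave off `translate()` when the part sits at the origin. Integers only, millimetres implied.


translate([303, 317, 0]) cube([21, 389, 724]);
translate([1258, 317, 0]) cube([21, 389, 724]);
translate([324, 317, 0]) cube([934, 389, 18]);
translate([324, 317, 297]) cube([934, 389, 18]);
translate([324, 317, 594]) cube([934, 389, 18]);


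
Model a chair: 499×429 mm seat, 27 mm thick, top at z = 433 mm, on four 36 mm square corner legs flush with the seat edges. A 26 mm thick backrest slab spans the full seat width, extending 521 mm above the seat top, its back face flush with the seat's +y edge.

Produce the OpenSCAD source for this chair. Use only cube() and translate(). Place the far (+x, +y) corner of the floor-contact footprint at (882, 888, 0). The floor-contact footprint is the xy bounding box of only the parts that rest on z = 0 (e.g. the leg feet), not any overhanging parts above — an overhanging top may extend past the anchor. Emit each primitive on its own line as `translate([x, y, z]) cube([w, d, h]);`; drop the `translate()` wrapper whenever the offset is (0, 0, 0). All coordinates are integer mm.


translate([383, 459, 406]) cube([499, 429, 27]);
translate([383, 459, 0]) cube([36, 36, 406]);
translate([846, 459, 0]) cube([36, 36, 406]);
translate([383, 852, 0]) cube([36, 36, 406]);
translate([846, 852, 0]) cube([36, 36, 406]);
translate([383, 862, 433]) cube([499, 26, 521]);


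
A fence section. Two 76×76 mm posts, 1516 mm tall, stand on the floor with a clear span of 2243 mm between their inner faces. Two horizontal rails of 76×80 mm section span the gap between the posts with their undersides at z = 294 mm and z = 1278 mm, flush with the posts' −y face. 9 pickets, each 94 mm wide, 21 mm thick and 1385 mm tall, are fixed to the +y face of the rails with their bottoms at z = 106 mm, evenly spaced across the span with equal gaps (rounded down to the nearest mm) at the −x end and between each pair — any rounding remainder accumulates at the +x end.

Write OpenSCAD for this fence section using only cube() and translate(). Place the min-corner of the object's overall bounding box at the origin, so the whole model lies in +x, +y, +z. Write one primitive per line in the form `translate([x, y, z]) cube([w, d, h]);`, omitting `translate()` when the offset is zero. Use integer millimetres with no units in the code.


cube([76, 76, 1516]);
translate([2319, 0, 0]) cube([76, 76, 1516]);
translate([76, 0, 294]) cube([2243, 76, 80]);
translate([76, 0, 1278]) cube([2243, 76, 80]);
translate([215, 76, 106]) cube([94, 21, 1385]);
translate([448, 76, 106]) cube([94, 21, 1385]);
translate([681, 76, 106]) cube([94, 21, 1385]);
translate([914, 76, 106]) cube([94, 21, 1385]);
translate([1147, 76, 106]) cube([94, 21, 1385]);
translate([1380, 76, 106]) cube([94, 21, 1385]);
translate([1613, 76, 106]) cube([94, 21, 1385]);
translate([1846, 76, 106]) cube([94, 21, 1385]);
translate([2079, 76, 106]) cube([94, 21, 1385]);


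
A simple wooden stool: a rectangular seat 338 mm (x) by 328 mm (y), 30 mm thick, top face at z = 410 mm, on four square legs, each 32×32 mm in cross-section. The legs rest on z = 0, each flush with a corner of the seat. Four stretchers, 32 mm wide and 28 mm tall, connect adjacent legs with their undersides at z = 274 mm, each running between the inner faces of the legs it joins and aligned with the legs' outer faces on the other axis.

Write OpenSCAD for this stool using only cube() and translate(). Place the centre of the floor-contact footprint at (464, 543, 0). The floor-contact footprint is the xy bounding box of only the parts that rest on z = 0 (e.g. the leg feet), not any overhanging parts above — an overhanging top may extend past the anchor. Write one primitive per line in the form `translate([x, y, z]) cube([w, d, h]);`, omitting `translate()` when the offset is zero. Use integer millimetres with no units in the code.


translate([295, 379, 380]) cube([338, 328, 30]);
translate([295, 379, 0]) cube([32, 32, 380]);
translate([601, 379, 0]) cube([32, 32, 380]);
translate([295, 675, 0]) cube([32, 32, 380]);
translate([601, 675, 0]) cube([32, 32, 380]);
translate([327, 379, 274]) cube([274, 32, 28]);
translate([327, 675, 274]) cube([274, 32, 28]);
translate([295, 411, 274]) cube([32, 264, 28]);
translate([601, 411, 274]) cube([32, 264, 28]);


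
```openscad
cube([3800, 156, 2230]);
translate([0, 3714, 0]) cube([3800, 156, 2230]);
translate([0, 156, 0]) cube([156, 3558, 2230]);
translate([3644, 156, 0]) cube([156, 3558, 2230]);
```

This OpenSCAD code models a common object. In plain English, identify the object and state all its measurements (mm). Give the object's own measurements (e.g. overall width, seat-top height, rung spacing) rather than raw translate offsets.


The wall frame of a small rectangular building: four walls, each 2230 mm tall and 156 mm thick, enclosing a footprint 3800 mm (x) by 3870 mm (y) outside-to-outside, with no floor or roof. The front and back walls (the −y and +y sides) span the full width; the two side walls fit between them.


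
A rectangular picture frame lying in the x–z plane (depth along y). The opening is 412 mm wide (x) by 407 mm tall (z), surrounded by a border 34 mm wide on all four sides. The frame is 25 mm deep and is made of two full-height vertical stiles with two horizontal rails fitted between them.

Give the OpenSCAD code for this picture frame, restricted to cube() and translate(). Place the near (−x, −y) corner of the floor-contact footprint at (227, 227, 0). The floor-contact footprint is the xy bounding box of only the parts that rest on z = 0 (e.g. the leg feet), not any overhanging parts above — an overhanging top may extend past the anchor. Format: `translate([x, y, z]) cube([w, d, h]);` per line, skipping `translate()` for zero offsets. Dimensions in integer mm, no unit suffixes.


translate([227, 227, 0]) cube([34, 25, 475]);
translate([673, 227, 0]) cube([34, 25, 475]);
translate([261, 227, 0]) cube([412, 25, 34]);
translate([261, 227, 441]) cube([412, 25, 34]);


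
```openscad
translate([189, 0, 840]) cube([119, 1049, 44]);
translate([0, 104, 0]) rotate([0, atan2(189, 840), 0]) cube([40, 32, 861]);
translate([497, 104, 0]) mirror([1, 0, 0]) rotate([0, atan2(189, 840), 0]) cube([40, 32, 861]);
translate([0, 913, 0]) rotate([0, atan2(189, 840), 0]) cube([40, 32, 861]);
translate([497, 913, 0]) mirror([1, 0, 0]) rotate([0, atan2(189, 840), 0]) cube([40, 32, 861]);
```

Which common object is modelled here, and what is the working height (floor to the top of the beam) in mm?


A sawhorse. The overall height is 884 mm.

A beam across two mirrored pairs of raked legs — a sawhorse. The beam's underside is at z = 840 (matching the legs' vertical rise in atan2(189, 840)) and the beam is 44 mm tall, so its top is at 840 + 44 = 884 mm. The raked legs top out at the beam's underside, so that is the highest point.


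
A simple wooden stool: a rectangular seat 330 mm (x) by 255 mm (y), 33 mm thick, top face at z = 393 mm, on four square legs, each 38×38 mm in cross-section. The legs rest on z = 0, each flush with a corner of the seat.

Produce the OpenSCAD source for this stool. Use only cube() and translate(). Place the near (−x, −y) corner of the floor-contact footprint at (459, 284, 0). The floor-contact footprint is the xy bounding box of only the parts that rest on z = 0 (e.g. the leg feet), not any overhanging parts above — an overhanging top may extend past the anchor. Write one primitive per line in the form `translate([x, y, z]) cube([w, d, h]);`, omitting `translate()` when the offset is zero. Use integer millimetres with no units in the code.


translate([459, 284, 360]) cube([330, 255, 33]);
translate([459, 284, 0]) cube([38, 38, 360]);
translate([751, 284, 0]) cube([38, 38, 360]);
translate([459, 501, 0]) cube([38, 38, 360]);
translate([751, 501, 0]) cube([38, 38, 360]);


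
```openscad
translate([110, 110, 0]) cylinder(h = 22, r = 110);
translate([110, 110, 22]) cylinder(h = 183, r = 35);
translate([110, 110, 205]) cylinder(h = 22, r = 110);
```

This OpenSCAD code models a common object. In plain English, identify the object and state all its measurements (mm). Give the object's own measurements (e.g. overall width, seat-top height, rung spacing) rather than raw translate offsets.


A spool: two coaxial disc flanges of radius 110 mm and thickness 22 mm, joined by a core cylinder of radius 35 mm and height 183 mm. The lower flange rests on z = 0 and the three cylinders share a vertical axis.


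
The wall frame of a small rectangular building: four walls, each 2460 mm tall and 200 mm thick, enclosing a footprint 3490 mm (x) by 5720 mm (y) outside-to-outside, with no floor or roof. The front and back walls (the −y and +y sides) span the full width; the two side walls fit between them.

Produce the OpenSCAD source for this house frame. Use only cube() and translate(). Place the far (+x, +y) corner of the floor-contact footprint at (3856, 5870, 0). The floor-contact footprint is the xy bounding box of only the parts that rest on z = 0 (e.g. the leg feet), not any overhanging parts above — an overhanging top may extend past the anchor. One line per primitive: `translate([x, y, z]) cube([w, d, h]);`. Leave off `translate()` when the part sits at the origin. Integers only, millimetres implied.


translate([366, 150, 0]) cube([3490, 200, 2460]);
translate([366, 5670, 0]) cube([3490, 200, 2460]);
translate([366, 350, 0]) cube([200, 5320, 2460]);
translate([3656, 350, 0]) cube([200, 5320, 2460]);


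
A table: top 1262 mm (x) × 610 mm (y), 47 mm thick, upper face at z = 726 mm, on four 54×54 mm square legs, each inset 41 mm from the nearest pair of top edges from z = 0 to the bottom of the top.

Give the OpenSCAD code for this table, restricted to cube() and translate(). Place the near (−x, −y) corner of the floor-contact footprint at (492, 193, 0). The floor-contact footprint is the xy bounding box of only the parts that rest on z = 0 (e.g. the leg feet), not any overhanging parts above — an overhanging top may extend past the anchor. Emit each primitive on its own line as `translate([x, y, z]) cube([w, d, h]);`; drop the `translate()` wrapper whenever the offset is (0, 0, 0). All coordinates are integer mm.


translate([451, 152, 679]) cube([1262, 610, 47]);
translate([492, 193, 0]) cube([54, 54, 679]);
translate([1618, 193, 0]) cube([54, 54, 679]);
translate([492, 667, 0]) cube([54, 54, 679]);
translate([1618, 667, 0]) cube([54, 54, 679]);


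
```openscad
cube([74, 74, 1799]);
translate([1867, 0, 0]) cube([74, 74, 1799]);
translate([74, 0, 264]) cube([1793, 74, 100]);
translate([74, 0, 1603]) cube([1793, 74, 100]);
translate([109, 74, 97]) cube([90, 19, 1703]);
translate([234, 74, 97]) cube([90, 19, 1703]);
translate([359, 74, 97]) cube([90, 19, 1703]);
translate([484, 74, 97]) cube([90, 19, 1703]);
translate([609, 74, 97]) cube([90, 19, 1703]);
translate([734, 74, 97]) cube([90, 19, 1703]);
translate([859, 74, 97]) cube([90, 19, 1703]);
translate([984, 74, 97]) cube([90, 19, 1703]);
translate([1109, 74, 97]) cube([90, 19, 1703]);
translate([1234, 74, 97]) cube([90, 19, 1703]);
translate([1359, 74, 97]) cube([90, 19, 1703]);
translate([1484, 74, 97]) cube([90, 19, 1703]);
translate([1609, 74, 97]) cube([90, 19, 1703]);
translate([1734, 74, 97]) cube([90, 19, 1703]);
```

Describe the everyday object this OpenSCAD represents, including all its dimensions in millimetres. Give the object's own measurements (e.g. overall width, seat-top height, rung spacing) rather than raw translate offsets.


A fence section. Two 74×74 mm posts, 1799 mm tall, stand on the floor with a clear span of 1793 mm between their inner faces. Two horizontal rails of 74×100 mm section span the gap between the posts with their undersides at z = 264 mm and z = 1603 mm, flush with the posts' −y face. 14 pickets, each 90 mm wide, 19 mm thick and 1703 mm tall, are fixed to the +y face of the rails with their bottoms at z = 97 mm, spaced across the span with a 35 mm gap after the −x post and between neighbouring pickets, with 43 mm left before the +x post.


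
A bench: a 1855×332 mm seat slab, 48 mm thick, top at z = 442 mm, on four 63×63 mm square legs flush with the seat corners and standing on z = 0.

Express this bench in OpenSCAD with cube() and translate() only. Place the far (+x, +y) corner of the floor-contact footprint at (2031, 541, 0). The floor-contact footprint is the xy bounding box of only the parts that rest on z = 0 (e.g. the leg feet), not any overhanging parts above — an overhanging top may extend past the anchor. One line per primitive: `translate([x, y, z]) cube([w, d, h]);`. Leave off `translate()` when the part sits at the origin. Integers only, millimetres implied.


translate([176, 209, 394]) cube([1855, 332, 48]);
translate([176, 209, 0]) cube([63, 63, 394]);
translate([176, 478, 0]) cube([63, 63, 394]);
translate([1968, 209, 0]) cube([63, 63, 394]);
translate([1968, 478, 0]) cube([63, 63, 394]);


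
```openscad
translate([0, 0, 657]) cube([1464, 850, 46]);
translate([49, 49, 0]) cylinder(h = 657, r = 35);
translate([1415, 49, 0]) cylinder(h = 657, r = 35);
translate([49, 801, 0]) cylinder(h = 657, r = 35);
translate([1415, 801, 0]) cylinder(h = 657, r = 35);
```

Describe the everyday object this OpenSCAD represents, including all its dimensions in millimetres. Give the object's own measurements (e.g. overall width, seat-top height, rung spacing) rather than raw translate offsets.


A rectangular dining table. The top is 1464×850×46 mm with its upper surface at z = 703 mm. It stands on four round legs of 70 mm diameter, each leg's bounding box inset 14 mm from the nearest pair of top edges, running from the floor to the underside of the top.
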